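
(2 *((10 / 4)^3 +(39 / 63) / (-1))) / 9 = 2521 / 756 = 3.33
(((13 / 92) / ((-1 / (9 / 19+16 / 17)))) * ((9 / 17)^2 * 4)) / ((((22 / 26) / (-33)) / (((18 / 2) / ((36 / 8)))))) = 17.48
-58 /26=-29 /13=-2.23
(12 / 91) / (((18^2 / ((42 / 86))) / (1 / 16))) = 1 / 80496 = 0.00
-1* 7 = -7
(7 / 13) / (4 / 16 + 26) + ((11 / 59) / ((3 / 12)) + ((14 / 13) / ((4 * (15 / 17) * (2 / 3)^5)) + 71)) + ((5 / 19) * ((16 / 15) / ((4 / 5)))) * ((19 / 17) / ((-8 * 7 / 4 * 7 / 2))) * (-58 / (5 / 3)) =45610182391 / 613354560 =74.36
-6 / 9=-2 / 3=-0.67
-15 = -15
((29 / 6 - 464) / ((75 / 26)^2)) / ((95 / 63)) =-36.59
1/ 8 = 0.12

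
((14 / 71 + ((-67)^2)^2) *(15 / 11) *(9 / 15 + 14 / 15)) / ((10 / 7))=46069493281 / 1562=29493913.75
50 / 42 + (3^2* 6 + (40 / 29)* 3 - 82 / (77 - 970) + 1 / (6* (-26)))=560064871 / 9426508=59.41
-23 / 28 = -0.82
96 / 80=6 / 5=1.20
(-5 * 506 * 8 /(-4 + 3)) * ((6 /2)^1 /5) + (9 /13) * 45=12175.15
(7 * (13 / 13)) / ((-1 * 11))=-0.64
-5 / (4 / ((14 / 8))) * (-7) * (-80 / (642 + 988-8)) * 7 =-8575 / 1622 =-5.29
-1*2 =-2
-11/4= -2.75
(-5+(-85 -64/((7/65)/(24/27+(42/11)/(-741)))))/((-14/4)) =16200460/92169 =175.77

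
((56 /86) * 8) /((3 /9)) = 672 /43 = 15.63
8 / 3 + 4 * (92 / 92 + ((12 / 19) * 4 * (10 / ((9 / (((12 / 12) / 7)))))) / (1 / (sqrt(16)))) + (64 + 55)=17567 / 133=132.08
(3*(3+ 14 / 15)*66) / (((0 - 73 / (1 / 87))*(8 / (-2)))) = 0.03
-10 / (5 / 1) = -2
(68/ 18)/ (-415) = -34/ 3735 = -0.01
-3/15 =-1/5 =-0.20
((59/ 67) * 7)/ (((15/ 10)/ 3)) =12.33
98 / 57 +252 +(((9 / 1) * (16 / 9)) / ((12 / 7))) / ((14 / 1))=14500 / 57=254.39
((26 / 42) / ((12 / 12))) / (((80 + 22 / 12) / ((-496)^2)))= 6396416 / 3437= 1861.05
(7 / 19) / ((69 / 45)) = 105 / 437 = 0.24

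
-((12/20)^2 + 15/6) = -143/50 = -2.86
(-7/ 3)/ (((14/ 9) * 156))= -1/ 104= -0.01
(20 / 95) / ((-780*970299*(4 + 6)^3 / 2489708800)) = -0.00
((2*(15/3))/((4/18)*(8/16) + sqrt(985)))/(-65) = 9/518596 - 81*sqrt(985)/518596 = -0.00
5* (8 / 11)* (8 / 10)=32 / 11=2.91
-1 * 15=-15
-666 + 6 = -660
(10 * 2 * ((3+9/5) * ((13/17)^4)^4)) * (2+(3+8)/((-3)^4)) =3683746348438083599776/1313852180643005448987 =2.80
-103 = -103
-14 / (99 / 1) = -14 / 99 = -0.14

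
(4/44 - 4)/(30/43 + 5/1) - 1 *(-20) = 52051/2695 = 19.31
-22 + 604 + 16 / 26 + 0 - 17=7353 / 13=565.62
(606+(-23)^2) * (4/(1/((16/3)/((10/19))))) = 138016/3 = 46005.33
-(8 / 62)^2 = -16 / 961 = -0.02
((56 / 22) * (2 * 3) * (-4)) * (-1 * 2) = 1344 / 11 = 122.18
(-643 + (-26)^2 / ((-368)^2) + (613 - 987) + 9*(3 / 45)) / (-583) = 172055347 / 98690240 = 1.74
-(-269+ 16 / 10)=1337 / 5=267.40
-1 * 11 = -11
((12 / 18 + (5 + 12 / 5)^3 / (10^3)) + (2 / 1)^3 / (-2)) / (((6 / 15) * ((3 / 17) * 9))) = -18666697 / 4050000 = -4.61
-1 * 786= -786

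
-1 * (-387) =387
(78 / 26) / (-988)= -3 / 988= -0.00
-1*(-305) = 305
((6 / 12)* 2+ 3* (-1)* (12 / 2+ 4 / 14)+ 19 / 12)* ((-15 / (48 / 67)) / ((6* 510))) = 91589 / 822528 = 0.11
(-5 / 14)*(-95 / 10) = 95 / 28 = 3.39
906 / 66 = 151 / 11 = 13.73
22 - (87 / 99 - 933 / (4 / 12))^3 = 787302066749086 / 35937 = 21907840575.15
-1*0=0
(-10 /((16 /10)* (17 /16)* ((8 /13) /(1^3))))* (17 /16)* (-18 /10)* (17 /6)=3315 /64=51.80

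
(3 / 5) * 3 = 9 / 5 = 1.80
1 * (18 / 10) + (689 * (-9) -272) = -6471.20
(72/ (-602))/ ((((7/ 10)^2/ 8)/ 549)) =-15811200/ 14749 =-1072.02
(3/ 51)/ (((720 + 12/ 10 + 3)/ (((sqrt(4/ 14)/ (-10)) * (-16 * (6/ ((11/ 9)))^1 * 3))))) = 432 * sqrt(14)/ 1579963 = 0.00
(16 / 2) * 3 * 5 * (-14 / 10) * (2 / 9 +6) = -3136 / 3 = -1045.33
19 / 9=2.11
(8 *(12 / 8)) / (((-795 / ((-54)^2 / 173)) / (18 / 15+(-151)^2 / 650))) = -9.23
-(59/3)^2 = -3481/9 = -386.78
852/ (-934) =-426/ 467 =-0.91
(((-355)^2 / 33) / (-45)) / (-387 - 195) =25205 / 172854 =0.15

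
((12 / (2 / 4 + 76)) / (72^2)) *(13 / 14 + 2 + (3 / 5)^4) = 0.00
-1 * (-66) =66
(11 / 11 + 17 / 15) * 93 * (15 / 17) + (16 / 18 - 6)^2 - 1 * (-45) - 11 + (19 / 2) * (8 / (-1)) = 219194 / 1377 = 159.18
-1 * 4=-4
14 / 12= 7 / 6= 1.17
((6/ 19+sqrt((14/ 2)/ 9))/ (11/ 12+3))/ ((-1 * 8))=-sqrt(7)/ 94 - 9/ 893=-0.04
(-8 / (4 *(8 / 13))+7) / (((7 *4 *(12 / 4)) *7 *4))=5 / 3136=0.00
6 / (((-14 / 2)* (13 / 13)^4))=-0.86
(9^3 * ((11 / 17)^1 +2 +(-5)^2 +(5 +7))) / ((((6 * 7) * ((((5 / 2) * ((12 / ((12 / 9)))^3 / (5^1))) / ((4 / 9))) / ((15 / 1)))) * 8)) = 1685 / 1071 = 1.57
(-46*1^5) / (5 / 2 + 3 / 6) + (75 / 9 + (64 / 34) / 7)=-801 / 119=-6.73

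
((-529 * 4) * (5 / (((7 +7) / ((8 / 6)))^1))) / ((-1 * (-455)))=-4232 / 1911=-2.21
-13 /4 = -3.25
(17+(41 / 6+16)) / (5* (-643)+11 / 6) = -239 / 19279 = -0.01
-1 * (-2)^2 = -4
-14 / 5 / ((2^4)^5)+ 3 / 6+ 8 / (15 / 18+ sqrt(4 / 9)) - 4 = 14417899 / 7864320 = 1.83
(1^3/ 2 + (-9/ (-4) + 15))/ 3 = 5.92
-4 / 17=-0.24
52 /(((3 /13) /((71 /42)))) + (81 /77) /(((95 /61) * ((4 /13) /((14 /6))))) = 101660533 /263340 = 386.04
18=18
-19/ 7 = -2.71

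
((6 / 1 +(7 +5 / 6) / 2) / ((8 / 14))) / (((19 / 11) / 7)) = 64141 / 912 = 70.33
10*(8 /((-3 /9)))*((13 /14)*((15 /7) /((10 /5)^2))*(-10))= 58500 /49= 1193.88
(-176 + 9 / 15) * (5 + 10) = -2631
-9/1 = -9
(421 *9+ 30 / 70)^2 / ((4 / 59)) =10378522971 / 49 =211806591.24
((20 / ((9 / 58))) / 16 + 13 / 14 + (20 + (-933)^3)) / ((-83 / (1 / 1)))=51166471105 / 5229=9785135.04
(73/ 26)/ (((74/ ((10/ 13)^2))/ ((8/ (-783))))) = -14600/ 63649287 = -0.00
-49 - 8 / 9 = -449 / 9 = -49.89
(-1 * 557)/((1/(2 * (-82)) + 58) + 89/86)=-3927964/416271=-9.44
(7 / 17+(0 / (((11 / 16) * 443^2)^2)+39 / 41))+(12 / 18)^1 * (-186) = -85478 / 697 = -122.64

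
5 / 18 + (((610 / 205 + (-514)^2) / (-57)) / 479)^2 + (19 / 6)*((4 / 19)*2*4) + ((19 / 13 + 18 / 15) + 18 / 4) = 106.41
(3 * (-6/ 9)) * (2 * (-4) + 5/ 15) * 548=25208/ 3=8402.67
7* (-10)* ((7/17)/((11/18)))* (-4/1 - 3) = 61740/187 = 330.16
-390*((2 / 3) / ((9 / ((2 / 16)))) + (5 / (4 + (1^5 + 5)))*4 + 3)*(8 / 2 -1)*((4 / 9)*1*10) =-703300 / 27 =-26048.15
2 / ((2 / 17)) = 17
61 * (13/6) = 793/6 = 132.17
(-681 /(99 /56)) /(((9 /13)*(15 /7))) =-1156792 /4455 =-259.66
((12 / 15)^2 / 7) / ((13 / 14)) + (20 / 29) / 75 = 3044 / 28275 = 0.11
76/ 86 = 38/ 43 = 0.88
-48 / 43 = -1.12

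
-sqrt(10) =-3.16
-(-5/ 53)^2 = -25/ 2809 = -0.01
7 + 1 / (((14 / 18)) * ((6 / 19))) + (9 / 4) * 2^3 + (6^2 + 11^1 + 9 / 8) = 4323 / 56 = 77.20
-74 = -74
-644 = -644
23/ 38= 0.61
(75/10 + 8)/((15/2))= 31/15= 2.07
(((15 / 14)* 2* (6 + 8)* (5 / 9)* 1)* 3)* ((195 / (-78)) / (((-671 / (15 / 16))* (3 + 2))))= 375 / 10736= 0.03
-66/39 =-22/13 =-1.69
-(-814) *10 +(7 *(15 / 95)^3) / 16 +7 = 8147.00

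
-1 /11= -0.09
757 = 757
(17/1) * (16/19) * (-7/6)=-952/57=-16.70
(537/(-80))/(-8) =0.84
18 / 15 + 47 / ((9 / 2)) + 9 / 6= 13.14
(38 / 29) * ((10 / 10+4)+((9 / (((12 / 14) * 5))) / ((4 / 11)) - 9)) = 1349 / 580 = 2.33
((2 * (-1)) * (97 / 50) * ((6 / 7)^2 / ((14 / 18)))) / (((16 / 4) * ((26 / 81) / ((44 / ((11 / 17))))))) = -21638178 / 111475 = -194.11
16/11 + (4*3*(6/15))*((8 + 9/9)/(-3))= -12.95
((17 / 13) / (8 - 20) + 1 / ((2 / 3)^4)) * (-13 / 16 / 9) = -3091 / 6912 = -0.45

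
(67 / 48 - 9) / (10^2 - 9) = -365 / 4368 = -0.08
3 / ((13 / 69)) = 15.92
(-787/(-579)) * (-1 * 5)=-3935/579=-6.80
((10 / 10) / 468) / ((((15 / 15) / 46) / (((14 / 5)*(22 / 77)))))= 46 / 585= 0.08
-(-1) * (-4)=-4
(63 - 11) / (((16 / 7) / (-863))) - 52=-78741 / 4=-19685.25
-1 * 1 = -1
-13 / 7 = -1.86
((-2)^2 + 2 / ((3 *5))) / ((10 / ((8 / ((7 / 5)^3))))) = 1240 / 1029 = 1.21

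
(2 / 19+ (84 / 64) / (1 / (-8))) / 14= -395 / 532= -0.74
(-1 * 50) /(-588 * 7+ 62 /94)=2350 /193421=0.01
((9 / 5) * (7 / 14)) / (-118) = -9 / 1180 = -0.01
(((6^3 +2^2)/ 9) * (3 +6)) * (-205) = -45100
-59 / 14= -4.21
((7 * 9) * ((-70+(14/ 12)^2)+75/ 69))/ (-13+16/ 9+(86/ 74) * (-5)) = 130379823/ 521824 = 249.85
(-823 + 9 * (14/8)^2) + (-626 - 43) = -23431/16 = -1464.44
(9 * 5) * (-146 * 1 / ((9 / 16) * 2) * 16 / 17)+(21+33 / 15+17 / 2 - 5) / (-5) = -4676539 / 850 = -5501.81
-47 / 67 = -0.70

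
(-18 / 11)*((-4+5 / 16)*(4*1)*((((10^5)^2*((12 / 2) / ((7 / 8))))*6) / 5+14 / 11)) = 1682208000026019 / 847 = 1986077922108.64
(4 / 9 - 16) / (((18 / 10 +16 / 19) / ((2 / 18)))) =-13300 / 20331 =-0.65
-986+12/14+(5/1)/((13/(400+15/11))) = -831603/1001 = -830.77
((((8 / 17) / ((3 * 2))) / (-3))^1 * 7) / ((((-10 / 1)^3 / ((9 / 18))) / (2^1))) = 7 / 38250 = 0.00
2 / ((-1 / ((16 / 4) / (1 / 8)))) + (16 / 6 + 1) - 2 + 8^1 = -54.33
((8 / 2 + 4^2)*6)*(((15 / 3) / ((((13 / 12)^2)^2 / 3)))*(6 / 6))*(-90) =-3359232000 / 28561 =-117616.05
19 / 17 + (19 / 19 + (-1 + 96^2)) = 156691 / 17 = 9217.12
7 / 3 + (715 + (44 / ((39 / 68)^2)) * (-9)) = -246680 / 507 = -486.55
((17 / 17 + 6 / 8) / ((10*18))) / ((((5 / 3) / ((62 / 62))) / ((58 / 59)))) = 203 / 35400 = 0.01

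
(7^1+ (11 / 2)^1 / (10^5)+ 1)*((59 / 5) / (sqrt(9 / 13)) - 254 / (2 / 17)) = -3454423749 / 200000+ 31466883*sqrt(13) / 1000000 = -17158.66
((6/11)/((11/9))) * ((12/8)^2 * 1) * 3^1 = 729/242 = 3.01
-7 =-7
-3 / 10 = -0.30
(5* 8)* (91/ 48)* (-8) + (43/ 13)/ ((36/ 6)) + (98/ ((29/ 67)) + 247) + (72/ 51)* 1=-131.29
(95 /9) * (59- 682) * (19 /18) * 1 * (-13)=14618695 /162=90238.86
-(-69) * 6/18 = 23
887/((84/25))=22175/84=263.99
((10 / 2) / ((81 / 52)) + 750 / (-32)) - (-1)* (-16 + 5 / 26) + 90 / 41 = -33.84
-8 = -8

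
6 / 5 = 1.20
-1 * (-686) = 686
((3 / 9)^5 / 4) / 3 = 1 / 2916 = 0.00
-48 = -48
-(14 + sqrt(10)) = -14 - sqrt(10) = -17.16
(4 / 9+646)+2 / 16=46553 / 72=646.57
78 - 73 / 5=317 / 5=63.40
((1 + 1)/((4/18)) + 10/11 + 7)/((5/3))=558/55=10.15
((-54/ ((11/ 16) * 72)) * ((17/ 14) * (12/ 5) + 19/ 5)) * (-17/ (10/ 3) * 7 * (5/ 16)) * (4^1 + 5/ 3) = 40749/ 88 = 463.06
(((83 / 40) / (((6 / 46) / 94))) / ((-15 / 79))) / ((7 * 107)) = -7088117 / 674100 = -10.51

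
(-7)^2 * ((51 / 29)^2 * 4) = 509796 / 841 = 606.18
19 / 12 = 1.58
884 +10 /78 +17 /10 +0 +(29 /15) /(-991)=342362989 /386490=885.83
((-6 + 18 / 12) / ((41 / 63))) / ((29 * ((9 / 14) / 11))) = -4.08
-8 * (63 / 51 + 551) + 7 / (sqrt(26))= -4416.51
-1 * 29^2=-841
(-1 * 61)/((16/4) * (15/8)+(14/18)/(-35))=-5490/673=-8.16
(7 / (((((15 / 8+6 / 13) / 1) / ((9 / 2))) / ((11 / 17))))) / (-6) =-2002 / 1377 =-1.45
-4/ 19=-0.21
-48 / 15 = -16 / 5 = -3.20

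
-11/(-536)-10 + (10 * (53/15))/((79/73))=2879855/127032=22.67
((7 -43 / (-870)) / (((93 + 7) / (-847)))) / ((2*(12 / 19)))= -98698369 / 2088000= -47.27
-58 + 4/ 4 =-57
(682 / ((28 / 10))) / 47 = 1705 / 329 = 5.18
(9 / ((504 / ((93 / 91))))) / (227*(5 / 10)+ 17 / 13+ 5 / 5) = 0.00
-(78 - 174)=96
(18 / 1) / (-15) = -6 / 5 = -1.20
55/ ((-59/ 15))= -825/ 59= -13.98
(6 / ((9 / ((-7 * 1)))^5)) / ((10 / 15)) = -16807 / 6561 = -2.56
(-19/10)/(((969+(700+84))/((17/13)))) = -323/227890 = -0.00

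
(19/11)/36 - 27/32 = -2521/3168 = -0.80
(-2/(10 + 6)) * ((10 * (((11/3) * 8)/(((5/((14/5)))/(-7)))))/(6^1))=1078/45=23.96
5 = 5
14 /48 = 7 /24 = 0.29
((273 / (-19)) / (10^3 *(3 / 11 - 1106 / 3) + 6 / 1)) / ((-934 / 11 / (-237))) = 0.00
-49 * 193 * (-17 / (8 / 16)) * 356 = 114467528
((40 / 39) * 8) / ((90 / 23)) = 736 / 351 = 2.10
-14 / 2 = -7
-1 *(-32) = 32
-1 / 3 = -0.33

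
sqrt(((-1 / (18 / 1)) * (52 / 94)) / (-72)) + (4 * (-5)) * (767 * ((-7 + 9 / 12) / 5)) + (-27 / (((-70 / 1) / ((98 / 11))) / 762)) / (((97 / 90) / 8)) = sqrt(1222) / 1692 + 41198317 / 1067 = 38611.38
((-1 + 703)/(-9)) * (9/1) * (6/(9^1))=-468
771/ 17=45.35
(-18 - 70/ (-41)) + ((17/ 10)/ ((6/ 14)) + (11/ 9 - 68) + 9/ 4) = -76.85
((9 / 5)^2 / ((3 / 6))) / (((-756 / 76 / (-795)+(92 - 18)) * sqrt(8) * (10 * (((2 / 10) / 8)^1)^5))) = 83524608000 * sqrt(2) / 372653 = 316974.86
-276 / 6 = -46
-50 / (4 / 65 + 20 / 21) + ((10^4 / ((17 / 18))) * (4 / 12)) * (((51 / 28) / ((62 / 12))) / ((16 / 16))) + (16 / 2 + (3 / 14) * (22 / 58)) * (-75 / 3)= 4323811225 / 4354756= 992.89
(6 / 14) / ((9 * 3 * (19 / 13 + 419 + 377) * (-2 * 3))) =-13 / 3918726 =-0.00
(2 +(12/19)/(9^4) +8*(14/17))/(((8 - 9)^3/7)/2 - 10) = -84935284/99602541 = -0.85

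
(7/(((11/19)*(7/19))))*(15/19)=285/11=25.91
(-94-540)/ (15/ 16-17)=10144/ 257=39.47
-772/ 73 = -10.58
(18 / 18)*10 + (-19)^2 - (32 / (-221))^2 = 18118987 / 48841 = 370.98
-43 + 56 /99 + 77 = 3422 /99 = 34.57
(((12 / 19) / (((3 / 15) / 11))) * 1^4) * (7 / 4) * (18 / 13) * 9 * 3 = 561330 / 247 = 2272.59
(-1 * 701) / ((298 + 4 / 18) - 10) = -2.43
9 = 9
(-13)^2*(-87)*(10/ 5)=-29406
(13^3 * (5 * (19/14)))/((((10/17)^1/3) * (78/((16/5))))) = 109174/35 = 3119.26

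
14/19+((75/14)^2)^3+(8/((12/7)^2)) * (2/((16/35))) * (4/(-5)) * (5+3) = 30337134921187/1287550656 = 23561.90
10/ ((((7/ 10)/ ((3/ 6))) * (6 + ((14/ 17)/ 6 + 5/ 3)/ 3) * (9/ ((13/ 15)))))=221/ 2121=0.10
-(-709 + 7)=702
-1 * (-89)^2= -7921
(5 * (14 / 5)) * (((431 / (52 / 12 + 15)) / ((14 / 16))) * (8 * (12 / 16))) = 62064 / 29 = 2140.14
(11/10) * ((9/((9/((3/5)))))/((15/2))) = 11/125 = 0.09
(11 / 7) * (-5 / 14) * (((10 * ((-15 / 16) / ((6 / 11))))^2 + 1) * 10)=-20867275 / 12544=-1663.53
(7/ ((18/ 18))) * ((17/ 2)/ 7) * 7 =119/ 2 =59.50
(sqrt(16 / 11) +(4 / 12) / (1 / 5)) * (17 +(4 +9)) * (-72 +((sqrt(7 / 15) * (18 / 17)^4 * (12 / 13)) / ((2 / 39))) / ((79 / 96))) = -144 * (32990795 - 839808 * sqrt(105)) * (12 * sqrt(11) +55) / 72579749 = -4586.50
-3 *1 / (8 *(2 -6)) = 3 / 32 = 0.09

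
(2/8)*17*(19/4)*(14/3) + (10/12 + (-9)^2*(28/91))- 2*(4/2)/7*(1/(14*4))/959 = 1758825983/14661192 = 119.96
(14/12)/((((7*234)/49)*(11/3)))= 49/5148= 0.01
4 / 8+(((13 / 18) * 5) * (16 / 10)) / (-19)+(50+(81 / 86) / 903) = 111098549 / 2213253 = 50.20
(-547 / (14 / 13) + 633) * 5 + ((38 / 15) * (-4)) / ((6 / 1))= 392911 / 630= 623.67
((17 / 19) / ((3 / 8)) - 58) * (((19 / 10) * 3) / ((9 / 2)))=-634 / 9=-70.44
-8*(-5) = 40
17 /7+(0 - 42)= -277 /7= -39.57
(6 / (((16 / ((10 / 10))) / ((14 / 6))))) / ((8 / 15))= 105 / 64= 1.64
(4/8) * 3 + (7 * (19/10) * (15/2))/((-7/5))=-279/4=-69.75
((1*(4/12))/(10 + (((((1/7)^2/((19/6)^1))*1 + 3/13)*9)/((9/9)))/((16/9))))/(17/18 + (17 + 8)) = 1161888/1012937477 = 0.00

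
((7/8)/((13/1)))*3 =21/104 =0.20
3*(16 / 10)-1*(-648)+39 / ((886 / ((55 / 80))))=46272609 / 70880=652.83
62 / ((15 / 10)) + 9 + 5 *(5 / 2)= 377 / 6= 62.83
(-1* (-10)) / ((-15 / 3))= -2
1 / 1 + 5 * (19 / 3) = 98 / 3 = 32.67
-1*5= -5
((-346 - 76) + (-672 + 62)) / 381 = -344 / 127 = -2.71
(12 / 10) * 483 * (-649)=-1880802 / 5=-376160.40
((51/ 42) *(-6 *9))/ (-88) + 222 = 222.75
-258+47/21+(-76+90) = -5077/21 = -241.76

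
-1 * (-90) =90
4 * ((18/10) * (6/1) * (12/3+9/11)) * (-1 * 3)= -34344/55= -624.44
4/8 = 1/2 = 0.50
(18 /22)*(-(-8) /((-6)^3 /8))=-8 /33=-0.24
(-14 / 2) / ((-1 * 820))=7 / 820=0.01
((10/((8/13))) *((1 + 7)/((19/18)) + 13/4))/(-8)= -53495/2432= -22.00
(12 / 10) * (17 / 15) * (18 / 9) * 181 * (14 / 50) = 86156 / 625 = 137.85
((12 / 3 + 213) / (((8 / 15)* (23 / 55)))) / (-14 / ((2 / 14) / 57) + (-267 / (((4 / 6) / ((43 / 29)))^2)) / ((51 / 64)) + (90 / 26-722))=-6654753105 / 54457597352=-0.12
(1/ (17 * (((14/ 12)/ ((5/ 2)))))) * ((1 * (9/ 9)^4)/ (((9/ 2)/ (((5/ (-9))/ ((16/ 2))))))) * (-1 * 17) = 25/ 756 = 0.03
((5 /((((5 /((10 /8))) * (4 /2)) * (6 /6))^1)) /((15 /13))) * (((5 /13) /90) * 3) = 1 /144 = 0.01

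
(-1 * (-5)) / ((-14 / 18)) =-45 / 7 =-6.43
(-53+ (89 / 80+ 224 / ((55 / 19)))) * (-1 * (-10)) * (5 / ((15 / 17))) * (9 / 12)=381395 / 352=1083.51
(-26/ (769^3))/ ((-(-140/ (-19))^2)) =4693/ 4456614768200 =0.00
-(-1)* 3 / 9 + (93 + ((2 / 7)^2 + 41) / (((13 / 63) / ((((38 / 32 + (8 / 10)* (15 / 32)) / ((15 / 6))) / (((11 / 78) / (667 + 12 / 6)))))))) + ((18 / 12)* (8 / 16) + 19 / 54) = 111579452 / 189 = 590367.47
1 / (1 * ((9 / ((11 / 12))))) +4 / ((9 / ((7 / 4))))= 95 / 108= 0.88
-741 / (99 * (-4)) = 1.87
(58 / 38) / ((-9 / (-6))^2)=116 / 171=0.68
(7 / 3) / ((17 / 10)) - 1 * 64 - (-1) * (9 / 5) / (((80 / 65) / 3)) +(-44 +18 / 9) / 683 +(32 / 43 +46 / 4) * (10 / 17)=-6122962091 / 119825520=-51.10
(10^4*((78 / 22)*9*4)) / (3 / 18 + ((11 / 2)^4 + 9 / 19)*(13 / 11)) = 12804480000 / 10856269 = 1179.45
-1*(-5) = 5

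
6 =6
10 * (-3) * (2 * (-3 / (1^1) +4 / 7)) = 1020 / 7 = 145.71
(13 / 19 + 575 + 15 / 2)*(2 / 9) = 7387 / 57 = 129.60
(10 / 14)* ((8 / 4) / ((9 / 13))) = 130 / 63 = 2.06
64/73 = 0.88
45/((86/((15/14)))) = 675/1204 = 0.56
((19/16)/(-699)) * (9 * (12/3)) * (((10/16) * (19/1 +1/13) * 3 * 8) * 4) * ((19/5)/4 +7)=-1685718/3029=-556.53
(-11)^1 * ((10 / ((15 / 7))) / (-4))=77 / 6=12.83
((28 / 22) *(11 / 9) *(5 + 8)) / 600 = 91 / 2700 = 0.03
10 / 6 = 5 / 3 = 1.67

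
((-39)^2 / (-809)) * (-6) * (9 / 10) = 41067 / 4045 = 10.15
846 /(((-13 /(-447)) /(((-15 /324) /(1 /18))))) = -315135 /13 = -24241.15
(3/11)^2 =9/121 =0.07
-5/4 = -1.25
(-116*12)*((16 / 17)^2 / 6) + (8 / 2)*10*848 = 9743488 / 289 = 33714.49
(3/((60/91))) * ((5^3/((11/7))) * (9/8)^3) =11609325/22528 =515.33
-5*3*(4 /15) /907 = -4 /907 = -0.00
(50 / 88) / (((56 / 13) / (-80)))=-1625 / 154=-10.55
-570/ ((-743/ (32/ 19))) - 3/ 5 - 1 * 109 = -108.31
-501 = -501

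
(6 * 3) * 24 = 432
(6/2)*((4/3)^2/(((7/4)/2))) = 6.10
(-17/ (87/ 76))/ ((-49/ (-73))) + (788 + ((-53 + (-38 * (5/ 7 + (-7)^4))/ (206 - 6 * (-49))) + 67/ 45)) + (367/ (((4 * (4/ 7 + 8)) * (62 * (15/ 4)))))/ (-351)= 74008502282711/ 139157109000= 531.83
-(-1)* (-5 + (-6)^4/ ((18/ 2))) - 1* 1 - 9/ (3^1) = 135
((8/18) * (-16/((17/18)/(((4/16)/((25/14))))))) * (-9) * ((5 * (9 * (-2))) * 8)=-580608/85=-6830.68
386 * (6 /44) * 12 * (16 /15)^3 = 3162112 /4125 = 766.57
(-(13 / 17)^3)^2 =4826809 / 24137569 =0.20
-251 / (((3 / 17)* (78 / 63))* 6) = -29869 / 156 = -191.47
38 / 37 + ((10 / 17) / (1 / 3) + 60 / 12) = 4901 / 629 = 7.79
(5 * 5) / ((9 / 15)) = 125 / 3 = 41.67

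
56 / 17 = 3.29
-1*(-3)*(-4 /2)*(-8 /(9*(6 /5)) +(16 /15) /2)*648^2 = 2612736 /5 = 522547.20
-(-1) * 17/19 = 17/19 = 0.89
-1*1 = -1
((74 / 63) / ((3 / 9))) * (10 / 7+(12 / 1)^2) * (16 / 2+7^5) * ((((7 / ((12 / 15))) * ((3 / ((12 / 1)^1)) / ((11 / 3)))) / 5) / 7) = 316676895 / 2156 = 146881.68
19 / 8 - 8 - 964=-7757 / 8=-969.62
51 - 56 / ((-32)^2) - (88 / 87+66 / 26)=6861331 / 144768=47.40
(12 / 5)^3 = 1728 / 125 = 13.82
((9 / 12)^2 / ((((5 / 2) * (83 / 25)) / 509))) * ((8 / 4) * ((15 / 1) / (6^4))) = 12725 / 15936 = 0.80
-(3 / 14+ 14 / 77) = -61 / 154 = -0.40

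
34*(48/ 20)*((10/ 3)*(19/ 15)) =5168/ 15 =344.53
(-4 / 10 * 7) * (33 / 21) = -22 / 5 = -4.40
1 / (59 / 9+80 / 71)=639 / 4909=0.13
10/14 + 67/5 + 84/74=15.25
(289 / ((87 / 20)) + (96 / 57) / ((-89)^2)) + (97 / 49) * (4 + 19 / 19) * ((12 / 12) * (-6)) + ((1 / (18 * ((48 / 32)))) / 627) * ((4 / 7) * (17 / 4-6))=1343210259961 / 190548439389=7.05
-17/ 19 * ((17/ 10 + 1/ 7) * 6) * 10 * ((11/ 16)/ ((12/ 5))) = -120615/ 4256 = -28.34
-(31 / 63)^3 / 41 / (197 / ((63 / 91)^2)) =-29791 / 4213795131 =-0.00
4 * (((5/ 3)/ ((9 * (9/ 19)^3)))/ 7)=137180/ 137781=1.00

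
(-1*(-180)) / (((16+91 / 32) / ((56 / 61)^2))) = 2007040 / 249307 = 8.05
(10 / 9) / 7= 10 / 63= 0.16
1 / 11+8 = 89 / 11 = 8.09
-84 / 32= -21 / 8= -2.62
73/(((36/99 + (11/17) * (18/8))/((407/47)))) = 22223828/63967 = 347.43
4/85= 0.05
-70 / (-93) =70 / 93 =0.75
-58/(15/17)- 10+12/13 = -14588/195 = -74.81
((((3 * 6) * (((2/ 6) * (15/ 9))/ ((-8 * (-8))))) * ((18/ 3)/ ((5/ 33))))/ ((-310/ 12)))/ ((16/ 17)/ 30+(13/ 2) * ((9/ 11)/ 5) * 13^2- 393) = 0.00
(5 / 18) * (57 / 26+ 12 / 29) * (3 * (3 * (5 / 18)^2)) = 81875 / 162864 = 0.50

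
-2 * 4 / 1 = -8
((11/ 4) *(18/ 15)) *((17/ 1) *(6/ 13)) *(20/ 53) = 6732/ 689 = 9.77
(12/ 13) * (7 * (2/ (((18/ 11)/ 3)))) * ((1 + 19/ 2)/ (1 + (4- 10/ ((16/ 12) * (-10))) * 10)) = 6468/ 1261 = 5.13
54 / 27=2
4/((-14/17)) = -34/7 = -4.86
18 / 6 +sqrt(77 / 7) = 3 +sqrt(11) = 6.32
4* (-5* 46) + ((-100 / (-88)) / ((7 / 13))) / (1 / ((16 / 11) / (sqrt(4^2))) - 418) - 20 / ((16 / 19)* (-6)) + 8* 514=3195.95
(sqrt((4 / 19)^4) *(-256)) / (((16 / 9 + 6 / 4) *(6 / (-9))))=110592 / 21299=5.19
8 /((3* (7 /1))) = 8 /21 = 0.38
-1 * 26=-26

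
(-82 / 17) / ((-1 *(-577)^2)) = 82 / 5659793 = 0.00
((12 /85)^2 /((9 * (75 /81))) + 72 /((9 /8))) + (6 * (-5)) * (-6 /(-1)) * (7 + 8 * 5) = -8396.00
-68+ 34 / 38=-1275 / 19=-67.11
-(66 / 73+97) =-7147 / 73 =-97.90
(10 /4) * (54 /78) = 45 /26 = 1.73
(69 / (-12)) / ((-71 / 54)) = 621 / 142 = 4.37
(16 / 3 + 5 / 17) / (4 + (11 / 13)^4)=1.25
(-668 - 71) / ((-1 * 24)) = 30.79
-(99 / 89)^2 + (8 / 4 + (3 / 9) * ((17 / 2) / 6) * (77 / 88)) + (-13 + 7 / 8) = -24977725 / 2281248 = -10.95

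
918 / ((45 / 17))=1734 / 5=346.80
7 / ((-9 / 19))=-133 / 9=-14.78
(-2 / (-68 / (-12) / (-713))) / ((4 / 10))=10695 / 17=629.12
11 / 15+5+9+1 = 236 / 15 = 15.73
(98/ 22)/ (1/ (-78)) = -3822/ 11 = -347.45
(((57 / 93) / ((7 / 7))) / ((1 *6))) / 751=19 / 139686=0.00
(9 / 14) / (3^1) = 3 / 14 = 0.21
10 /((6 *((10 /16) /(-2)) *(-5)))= 1.07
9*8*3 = 216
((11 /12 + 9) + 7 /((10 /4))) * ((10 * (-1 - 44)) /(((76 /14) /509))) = -40778535 /76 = -536559.67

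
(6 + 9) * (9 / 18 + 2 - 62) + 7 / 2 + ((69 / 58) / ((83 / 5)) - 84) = -4683677 / 4814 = -972.93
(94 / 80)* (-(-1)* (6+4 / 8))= 611 / 80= 7.64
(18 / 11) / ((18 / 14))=14 / 11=1.27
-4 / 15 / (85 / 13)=-52 / 1275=-0.04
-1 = -1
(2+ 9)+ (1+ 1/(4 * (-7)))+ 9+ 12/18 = 21.63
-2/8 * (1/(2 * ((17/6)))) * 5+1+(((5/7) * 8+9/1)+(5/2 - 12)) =2853/476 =5.99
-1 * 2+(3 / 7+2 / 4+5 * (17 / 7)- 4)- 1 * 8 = -13 / 14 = -0.93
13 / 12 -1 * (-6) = 85 / 12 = 7.08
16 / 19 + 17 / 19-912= -910.26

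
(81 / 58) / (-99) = -9 / 638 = -0.01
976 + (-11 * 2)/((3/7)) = 2774/3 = 924.67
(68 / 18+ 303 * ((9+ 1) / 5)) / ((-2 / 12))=-10976 / 3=-3658.67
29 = 29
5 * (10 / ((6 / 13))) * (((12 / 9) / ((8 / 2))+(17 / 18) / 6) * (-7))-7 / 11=-1328593 / 3564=-372.78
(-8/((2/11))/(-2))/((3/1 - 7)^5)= -11/512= -0.02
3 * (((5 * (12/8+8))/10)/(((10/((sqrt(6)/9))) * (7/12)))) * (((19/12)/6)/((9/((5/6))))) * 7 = 361 * sqrt(6)/7776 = 0.11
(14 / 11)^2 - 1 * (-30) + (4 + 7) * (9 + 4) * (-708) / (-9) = 4094986 / 363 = 11280.95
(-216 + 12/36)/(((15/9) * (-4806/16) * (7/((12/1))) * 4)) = 0.18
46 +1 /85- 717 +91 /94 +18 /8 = -10670967 /15980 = -667.77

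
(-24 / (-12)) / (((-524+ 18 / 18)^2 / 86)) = 172 / 273529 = 0.00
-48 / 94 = -24 / 47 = -0.51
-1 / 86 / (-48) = 1 / 4128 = 0.00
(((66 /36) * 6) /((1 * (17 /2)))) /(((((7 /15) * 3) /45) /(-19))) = -94050 /119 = -790.34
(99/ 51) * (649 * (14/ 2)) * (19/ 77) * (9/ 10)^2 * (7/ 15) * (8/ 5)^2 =111866832/ 53125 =2105.73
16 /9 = 1.78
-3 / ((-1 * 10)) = 3 / 10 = 0.30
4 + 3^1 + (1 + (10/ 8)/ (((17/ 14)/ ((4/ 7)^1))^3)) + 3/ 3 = 44857/ 4913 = 9.13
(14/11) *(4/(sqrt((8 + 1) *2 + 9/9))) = 56 *sqrt(19)/209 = 1.17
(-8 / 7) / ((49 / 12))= -96 / 343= -0.28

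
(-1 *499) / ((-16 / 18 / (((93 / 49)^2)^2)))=335950157691 / 46118408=7284.51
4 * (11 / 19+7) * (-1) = -30.32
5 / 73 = 0.07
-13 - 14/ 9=-131/ 9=-14.56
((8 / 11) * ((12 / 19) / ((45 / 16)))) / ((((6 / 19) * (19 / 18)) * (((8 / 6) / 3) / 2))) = 2304 / 1045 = 2.20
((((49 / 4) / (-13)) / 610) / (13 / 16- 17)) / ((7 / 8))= 16 / 146705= 0.00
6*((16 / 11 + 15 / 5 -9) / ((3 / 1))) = -100 / 11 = -9.09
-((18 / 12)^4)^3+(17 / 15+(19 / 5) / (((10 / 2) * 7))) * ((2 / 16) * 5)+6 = -52887001 / 430080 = -122.97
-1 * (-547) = 547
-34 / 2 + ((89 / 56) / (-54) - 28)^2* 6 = 7158517489 / 1524096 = 4696.89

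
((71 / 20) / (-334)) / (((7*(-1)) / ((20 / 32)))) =71 / 74816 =0.00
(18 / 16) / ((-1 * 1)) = -9 / 8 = -1.12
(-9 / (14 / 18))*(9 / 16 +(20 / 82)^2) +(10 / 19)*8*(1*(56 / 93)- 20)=-29565786623 / 332676624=-88.87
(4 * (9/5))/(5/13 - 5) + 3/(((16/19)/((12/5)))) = 699/100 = 6.99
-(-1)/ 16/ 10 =1/ 160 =0.01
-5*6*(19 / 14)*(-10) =2850 / 7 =407.14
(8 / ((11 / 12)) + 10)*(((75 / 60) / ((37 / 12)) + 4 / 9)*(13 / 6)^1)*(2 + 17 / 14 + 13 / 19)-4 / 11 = 391894733 / 2923074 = 134.07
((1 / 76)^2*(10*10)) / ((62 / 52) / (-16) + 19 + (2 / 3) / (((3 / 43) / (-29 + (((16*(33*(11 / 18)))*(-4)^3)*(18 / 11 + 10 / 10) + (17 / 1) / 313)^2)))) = 20632271400 / 33752665579888606420777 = 0.00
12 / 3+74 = 78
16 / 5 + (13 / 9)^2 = 2141 / 405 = 5.29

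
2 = 2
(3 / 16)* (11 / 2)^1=33 / 32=1.03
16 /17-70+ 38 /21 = -67.25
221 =221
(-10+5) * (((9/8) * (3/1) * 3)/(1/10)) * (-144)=72900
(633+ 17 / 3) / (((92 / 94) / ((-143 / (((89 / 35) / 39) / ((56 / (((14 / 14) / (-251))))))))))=20116605859.62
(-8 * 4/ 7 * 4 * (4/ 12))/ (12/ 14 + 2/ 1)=-32/ 15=-2.13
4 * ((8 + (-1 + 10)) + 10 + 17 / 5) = 608 / 5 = 121.60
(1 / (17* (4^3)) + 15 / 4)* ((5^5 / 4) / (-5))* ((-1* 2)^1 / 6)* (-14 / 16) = -17854375 / 104448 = -170.94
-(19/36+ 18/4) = -181/36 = -5.03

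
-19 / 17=-1.12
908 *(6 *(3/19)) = 16344/19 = 860.21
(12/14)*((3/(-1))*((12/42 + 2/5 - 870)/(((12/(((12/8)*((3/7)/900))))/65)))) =593307/68600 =8.65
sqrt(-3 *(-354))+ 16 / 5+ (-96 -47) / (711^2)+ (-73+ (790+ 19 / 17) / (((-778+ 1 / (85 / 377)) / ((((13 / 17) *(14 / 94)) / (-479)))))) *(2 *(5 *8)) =-371261963207943262627 / 63607316095768365+ 3 *sqrt(118) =-5804.19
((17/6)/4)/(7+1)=17/192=0.09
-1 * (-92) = 92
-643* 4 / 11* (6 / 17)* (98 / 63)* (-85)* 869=28446320 / 3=9482106.67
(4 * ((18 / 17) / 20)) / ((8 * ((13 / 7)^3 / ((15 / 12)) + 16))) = 1029 / 821168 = 0.00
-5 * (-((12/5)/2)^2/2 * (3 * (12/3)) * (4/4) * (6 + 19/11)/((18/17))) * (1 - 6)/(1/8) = -138720/11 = -12610.91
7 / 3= 2.33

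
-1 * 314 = -314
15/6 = 2.50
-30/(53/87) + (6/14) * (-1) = -18429/371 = -49.67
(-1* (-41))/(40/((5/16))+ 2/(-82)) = 1681/5247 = 0.32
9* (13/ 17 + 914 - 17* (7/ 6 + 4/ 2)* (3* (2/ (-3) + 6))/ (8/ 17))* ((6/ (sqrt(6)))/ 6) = -23347* sqrt(6)/ 17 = -3364.01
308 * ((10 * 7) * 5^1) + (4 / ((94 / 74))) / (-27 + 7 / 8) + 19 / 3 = 3176941285 / 29469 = 107806.21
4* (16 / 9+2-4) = -0.89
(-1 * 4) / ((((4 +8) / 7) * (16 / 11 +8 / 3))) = -77 / 136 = -0.57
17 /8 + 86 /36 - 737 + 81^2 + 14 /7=419797 /72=5830.51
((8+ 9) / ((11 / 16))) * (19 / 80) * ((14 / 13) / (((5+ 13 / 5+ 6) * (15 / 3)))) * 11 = 133 / 130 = 1.02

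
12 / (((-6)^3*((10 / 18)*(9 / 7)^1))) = -7 / 90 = -0.08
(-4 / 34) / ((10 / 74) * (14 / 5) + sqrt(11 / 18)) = 18648 / 196027 - 8214 * sqrt(22) / 196027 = -0.10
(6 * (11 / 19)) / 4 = 33 / 38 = 0.87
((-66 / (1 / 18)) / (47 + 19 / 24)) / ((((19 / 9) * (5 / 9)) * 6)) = -384912 / 108965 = -3.53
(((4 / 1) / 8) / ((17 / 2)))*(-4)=-4 / 17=-0.24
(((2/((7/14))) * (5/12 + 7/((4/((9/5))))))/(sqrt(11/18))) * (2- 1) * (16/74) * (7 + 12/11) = 152368 * sqrt(22)/22385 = 31.93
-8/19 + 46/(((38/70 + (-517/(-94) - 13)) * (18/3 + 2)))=-23087/18506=-1.25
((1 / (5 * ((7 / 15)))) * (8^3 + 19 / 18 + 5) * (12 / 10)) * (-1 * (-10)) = 2664.29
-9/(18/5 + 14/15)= -135/68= -1.99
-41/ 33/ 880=-0.00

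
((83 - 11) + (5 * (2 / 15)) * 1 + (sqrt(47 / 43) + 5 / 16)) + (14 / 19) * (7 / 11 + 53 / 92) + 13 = sqrt(2021) / 43 + 20044625 / 230736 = 87.92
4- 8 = -4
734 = 734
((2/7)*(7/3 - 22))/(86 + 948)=-59/10857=-0.01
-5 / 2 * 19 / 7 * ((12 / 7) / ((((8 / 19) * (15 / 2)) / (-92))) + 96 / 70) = 16150 / 49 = 329.59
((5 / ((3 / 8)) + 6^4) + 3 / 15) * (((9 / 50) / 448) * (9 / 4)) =530361 / 448000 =1.18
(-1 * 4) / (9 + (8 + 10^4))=-4 / 10017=-0.00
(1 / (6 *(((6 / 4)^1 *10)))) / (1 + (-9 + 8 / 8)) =-1 / 630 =-0.00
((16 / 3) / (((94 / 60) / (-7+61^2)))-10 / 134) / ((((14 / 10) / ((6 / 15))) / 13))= 1035159970 / 22043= 46960.94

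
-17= -17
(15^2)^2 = 50625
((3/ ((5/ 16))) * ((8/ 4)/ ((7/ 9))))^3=644972544/ 42875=15043.09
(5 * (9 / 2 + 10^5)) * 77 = 77003465 / 2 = 38501732.50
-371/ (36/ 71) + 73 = -23713/ 36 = -658.69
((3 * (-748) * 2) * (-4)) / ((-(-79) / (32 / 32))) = 17952 / 79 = 227.24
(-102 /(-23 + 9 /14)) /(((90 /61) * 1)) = 14518 /4695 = 3.09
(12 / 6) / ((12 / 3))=0.50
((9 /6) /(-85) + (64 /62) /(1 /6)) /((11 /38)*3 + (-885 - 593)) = -618393 /147905185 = -0.00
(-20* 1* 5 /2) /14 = -3.57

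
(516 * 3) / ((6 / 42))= 10836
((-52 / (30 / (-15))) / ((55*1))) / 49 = 0.01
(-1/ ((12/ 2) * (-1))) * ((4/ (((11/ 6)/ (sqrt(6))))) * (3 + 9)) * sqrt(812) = 96 * sqrt(1218)/ 11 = 304.58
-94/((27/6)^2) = -376/81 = -4.64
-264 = -264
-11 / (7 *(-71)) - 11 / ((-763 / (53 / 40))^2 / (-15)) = 299329327 / 13226879680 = 0.02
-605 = -605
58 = 58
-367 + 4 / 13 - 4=-4819 / 13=-370.69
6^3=216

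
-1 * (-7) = 7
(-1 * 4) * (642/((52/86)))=-55212/13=-4247.08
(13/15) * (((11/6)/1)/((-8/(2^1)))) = -143/360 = -0.40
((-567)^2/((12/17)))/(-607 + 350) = -1821771/1028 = -1772.15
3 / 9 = 1 / 3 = 0.33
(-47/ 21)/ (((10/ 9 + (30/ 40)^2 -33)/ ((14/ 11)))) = 4512/ 49621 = 0.09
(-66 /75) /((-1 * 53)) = 22 /1325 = 0.02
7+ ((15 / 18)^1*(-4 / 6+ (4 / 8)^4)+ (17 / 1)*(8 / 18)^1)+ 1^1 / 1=1445 / 96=15.05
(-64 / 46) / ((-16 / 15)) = 30 / 23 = 1.30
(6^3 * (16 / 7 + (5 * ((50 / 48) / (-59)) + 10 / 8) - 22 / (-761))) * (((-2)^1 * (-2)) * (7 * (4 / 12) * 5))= 1573331700 / 44899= 35041.58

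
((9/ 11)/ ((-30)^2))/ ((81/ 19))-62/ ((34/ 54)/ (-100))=14915340323/ 1514700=9847.06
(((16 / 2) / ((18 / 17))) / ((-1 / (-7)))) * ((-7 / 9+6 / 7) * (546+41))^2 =585767300 / 5103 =114788.81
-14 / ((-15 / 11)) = 154 / 15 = 10.27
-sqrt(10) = -3.16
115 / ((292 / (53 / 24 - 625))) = -1718905 / 7008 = -245.28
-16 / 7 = -2.29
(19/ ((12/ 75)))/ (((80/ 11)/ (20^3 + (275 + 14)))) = 8662005/ 64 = 135343.83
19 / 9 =2.11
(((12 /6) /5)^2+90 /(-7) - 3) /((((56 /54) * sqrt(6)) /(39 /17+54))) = -23659911 * sqrt(6) /166600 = -347.87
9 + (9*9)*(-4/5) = -279/5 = -55.80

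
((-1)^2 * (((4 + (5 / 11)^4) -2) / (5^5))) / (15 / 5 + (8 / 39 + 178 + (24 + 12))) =1166373 / 387574721875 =0.00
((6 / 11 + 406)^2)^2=399951361478656 / 14641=27317216138.15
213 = 213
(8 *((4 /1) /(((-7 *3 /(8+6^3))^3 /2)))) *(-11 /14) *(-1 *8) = -488225.86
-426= -426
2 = 2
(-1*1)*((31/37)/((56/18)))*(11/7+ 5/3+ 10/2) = -16089/7252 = -2.22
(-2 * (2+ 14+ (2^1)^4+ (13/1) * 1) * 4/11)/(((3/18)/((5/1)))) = -10800/11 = -981.82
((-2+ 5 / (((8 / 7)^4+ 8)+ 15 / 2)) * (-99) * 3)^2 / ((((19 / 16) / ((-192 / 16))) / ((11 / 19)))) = -412909734396183552 / 273820911841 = -1507955.44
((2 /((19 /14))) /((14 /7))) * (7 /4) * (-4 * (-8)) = 784 /19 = 41.26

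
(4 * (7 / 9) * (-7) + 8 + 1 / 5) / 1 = -611 / 45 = -13.58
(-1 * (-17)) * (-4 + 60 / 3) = 272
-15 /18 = -5 /6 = -0.83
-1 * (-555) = 555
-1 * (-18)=18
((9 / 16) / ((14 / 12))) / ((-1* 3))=-9 / 56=-0.16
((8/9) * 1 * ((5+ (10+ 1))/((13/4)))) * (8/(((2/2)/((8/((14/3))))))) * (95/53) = 1556480/14469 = 107.57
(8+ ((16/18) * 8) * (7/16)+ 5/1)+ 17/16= 2473/144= 17.17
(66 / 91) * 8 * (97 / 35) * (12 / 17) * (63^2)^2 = 178809563.34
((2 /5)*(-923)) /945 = -1846 /4725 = -0.39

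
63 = 63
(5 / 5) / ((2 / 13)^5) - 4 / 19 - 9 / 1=7048967 / 608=11593.70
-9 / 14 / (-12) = 3 / 56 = 0.05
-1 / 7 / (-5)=1 / 35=0.03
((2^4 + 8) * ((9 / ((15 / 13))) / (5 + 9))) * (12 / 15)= 1872 / 175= 10.70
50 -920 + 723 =-147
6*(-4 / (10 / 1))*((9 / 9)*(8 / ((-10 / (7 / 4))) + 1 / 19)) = 1536 / 475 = 3.23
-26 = -26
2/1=2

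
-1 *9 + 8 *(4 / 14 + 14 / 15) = 79 / 105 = 0.75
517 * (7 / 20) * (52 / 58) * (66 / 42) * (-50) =-12746.72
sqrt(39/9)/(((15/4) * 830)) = 2 * sqrt(39)/18675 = 0.00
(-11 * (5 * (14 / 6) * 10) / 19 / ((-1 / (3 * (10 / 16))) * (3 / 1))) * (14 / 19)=67375 / 2166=31.11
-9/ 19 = -0.47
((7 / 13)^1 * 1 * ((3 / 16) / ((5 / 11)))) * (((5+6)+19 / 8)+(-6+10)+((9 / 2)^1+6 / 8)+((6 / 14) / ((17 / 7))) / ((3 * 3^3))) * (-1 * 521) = -3333201179 / 1272960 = -2618.46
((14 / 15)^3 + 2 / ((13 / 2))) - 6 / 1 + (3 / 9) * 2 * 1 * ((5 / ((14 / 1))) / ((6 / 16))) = -1303546 / 307125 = -4.24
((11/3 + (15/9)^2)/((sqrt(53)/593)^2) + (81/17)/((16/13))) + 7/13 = 72126427973/1686672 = 42762.57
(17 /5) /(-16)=-17 /80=-0.21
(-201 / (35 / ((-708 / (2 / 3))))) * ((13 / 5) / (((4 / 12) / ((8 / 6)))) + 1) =69527.62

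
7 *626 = 4382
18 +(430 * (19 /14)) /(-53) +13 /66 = 175961 /24486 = 7.19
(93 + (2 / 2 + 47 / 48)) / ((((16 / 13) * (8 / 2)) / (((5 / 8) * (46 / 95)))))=1363141 / 233472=5.84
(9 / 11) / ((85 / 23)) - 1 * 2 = -1.78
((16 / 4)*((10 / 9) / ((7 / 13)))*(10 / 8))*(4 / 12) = 650 / 189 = 3.44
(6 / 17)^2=36 / 289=0.12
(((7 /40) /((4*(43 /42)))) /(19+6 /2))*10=147 /7568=0.02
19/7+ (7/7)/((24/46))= 389/84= 4.63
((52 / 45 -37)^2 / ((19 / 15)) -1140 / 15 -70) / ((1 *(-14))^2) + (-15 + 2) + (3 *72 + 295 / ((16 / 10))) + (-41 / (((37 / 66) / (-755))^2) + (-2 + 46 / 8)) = -102361527350570413 / 1376502120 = -74363508.68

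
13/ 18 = 0.72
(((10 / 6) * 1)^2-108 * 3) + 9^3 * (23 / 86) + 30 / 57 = -1848997 / 14706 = -125.73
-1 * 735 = -735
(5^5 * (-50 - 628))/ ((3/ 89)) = -62856250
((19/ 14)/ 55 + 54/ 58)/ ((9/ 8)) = 0.85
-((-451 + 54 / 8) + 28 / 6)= 5275 / 12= 439.58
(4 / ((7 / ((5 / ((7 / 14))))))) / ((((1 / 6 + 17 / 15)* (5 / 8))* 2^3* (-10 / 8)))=-64 / 91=-0.70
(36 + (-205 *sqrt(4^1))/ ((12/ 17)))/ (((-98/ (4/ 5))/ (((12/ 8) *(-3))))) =-20.01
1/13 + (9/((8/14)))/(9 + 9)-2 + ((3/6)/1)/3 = -275/312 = -0.88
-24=-24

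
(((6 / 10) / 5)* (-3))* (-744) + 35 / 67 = 268.36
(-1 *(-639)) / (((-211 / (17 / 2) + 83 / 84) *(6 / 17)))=-2585394 / 34037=-75.96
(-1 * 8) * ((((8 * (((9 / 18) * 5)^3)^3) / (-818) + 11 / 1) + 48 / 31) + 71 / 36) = 182.30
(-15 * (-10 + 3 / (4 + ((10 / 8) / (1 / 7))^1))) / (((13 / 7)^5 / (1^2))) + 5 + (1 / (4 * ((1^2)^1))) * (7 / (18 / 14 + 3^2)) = 21451175549 / 1817850528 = 11.80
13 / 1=13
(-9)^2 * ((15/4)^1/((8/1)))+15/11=13845/352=39.33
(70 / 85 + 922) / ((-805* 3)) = -15688 / 41055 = -0.38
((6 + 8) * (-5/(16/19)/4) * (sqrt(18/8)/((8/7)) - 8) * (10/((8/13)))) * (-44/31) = -50875825/15872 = -3205.38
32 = 32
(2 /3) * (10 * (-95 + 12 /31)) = -58660 /93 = -630.75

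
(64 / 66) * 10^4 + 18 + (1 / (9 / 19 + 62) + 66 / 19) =7232953681 / 744249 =9718.46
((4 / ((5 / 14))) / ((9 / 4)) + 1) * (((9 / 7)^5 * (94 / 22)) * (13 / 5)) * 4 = 4313437596 / 4621925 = 933.26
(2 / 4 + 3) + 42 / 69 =189 / 46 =4.11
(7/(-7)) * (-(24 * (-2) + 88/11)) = -40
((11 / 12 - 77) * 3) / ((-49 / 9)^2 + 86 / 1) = -73953 / 37468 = -1.97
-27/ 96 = -0.28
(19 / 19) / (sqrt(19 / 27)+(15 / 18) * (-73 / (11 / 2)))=-36135 / 397376 -363 * sqrt(57) / 397376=-0.10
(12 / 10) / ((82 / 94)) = 282 / 205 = 1.38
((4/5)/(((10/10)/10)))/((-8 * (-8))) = 1/8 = 0.12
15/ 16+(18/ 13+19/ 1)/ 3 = 4825/ 624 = 7.73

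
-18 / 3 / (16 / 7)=-21 / 8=-2.62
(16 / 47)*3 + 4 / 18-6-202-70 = -276.76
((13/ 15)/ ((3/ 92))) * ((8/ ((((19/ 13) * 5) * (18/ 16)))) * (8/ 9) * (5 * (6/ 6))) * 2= 15921152/ 69255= 229.89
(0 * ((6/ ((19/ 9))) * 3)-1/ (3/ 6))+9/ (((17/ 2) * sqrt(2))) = -2+9 * sqrt(2)/ 17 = -1.25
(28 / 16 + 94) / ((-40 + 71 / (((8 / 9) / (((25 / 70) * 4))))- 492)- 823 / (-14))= -0.27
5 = 5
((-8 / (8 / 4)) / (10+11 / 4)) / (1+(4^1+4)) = -16 / 459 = -0.03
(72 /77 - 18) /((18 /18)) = -1314 /77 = -17.06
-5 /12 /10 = -1 /24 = -0.04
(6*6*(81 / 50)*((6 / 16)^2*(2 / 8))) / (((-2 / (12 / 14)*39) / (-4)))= 6561 / 72800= 0.09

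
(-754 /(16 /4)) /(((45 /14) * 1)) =-2639 /45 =-58.64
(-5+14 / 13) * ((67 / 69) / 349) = -1139 / 104351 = -0.01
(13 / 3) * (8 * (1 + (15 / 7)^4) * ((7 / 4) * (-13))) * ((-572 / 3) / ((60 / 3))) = 2562958684 / 15435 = 166048.51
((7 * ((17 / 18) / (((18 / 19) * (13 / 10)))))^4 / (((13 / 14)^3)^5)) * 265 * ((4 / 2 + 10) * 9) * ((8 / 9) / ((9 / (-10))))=-13467242224539979505581702223872000000 / 188792624592092441930543820351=-71333518.74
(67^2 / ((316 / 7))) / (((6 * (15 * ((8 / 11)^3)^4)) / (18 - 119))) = -9960502323052102283 / 1954381918371840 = -5096.50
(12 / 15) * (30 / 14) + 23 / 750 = 9161 / 5250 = 1.74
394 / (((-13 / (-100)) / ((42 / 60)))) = 27580 / 13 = 2121.54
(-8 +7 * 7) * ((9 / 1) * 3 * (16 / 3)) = 5904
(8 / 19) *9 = 72 / 19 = 3.79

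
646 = 646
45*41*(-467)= -861615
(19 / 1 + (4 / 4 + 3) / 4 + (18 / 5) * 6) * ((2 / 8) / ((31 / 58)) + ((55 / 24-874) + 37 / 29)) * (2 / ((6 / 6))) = -976058668 / 13485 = -72381.07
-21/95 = -0.22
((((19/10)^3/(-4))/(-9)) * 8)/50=6859/225000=0.03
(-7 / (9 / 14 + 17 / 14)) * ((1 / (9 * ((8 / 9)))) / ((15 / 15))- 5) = 147 / 8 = 18.38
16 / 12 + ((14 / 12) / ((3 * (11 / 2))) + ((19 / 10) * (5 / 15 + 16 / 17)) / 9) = 16895 / 10098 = 1.67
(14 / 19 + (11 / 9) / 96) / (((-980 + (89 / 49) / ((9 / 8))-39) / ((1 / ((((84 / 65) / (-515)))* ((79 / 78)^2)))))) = 487289382125 / 1702479494176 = 0.29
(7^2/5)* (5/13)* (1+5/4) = 441/52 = 8.48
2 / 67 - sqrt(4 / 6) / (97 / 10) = 2 / 67 - 10 *sqrt(6) / 291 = -0.05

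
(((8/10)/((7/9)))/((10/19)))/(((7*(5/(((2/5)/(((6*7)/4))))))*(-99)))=-152/7074375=-0.00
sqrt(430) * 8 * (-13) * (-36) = 3744 * sqrt(430) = 77637.24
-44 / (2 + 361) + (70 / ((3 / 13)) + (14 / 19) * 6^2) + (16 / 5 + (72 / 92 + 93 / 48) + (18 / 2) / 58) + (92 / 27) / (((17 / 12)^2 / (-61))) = 748532748897 / 3222997360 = 232.25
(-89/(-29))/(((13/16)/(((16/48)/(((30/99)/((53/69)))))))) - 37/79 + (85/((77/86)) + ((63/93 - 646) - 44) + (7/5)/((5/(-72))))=-611.82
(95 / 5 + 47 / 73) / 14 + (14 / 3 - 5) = 1640 / 1533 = 1.07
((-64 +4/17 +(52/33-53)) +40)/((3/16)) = -674896/1683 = -401.01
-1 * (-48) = 48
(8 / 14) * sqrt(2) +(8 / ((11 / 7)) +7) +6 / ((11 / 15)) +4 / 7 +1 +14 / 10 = 4 * sqrt(2) / 7 +8949 / 385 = 24.05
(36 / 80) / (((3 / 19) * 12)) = 19 / 80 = 0.24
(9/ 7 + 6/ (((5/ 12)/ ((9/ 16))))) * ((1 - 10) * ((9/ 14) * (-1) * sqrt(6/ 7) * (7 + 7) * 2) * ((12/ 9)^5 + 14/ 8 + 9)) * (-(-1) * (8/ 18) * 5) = 1061785 * sqrt(42)/ 147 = 46810.57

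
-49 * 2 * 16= -1568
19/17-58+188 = 2229/17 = 131.12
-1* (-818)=818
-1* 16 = -16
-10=-10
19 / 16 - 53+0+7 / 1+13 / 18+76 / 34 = -102461 / 2448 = -41.85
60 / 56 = 15 / 14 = 1.07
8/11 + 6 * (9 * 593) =352250/11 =32022.73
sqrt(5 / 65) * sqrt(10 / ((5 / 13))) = sqrt(2) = 1.41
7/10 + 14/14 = 17/10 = 1.70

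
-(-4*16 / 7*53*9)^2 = -931958784 / 49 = -19019567.02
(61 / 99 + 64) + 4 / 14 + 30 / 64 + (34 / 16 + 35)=2272943 / 22176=102.50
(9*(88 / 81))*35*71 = 218680 / 9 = 24297.78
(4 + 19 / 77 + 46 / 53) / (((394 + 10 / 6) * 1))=62619 / 4844147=0.01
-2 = -2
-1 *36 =-36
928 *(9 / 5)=1670.40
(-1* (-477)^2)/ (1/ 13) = -2957877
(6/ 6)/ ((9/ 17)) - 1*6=-37/ 9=-4.11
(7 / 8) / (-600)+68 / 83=325819 / 398400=0.82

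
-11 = -11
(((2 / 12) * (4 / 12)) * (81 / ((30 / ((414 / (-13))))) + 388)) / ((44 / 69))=451513 / 17160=26.31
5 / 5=1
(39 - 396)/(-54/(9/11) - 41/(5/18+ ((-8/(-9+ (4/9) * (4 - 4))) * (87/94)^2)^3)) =16606525549411/5721800938052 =2.90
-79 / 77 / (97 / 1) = -79 / 7469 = -0.01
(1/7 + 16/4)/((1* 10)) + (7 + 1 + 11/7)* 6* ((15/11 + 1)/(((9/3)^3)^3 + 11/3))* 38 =1537771/2273810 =0.68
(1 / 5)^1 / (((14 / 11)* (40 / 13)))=143 / 2800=0.05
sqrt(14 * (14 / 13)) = 14 * sqrt(13) / 13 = 3.88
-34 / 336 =-17 / 168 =-0.10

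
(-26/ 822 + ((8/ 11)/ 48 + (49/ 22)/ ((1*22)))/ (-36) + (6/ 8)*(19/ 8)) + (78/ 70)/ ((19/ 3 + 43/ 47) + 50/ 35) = 287450559833/ 153322662240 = 1.87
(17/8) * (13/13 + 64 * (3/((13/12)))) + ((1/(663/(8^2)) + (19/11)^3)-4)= 2682587821/7059624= 379.99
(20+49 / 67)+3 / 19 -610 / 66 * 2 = 101006 / 42009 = 2.40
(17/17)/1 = 1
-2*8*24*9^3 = -279936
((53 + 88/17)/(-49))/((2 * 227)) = -989/378182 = -0.00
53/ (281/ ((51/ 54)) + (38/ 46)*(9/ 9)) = 20723/ 116657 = 0.18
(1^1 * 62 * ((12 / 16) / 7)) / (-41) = -93 / 574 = -0.16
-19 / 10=-1.90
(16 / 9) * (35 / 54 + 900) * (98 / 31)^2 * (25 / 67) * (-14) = -1307853512000 / 15646041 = -83590.06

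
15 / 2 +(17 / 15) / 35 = 7909 / 1050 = 7.53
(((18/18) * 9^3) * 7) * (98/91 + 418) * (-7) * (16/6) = -518954688/13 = -39919591.38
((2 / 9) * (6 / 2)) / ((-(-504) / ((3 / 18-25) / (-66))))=149 / 299376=0.00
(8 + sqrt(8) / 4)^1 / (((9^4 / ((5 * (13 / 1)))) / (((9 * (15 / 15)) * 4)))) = 130 * sqrt(2) / 729 + 2080 / 729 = 3.11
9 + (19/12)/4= 451/48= 9.40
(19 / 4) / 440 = 19 / 1760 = 0.01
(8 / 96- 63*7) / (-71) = 6.21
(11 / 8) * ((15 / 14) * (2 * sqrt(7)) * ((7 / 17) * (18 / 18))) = 165 * sqrt(7) / 136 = 3.21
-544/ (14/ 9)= -349.71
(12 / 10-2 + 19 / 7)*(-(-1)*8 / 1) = 536 / 35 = 15.31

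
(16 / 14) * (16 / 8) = 16 / 7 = 2.29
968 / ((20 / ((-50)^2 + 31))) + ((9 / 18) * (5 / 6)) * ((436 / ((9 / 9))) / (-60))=22049527 / 180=122497.37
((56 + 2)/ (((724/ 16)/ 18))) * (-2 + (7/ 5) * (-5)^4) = 3645648/ 181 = 20141.70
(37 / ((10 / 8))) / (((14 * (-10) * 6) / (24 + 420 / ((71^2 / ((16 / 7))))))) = -751988 / 882175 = -0.85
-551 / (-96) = 551 / 96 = 5.74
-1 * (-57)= 57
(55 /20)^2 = 121 /16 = 7.56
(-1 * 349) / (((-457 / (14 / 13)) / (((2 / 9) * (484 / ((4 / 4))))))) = 4729648 / 53469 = 88.46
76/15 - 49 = -659/15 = -43.93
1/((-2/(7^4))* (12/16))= -4802/3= -1600.67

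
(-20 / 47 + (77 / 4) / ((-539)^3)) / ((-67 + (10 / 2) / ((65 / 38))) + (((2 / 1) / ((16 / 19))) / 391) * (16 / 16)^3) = 1653924909962 / 249025604636193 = 0.01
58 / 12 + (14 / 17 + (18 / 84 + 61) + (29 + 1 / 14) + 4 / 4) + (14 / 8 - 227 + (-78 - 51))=-367435 / 1428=-257.31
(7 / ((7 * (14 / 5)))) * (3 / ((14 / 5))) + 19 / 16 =1231 / 784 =1.57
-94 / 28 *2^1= -47 / 7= -6.71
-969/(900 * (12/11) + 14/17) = -181203/183754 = -0.99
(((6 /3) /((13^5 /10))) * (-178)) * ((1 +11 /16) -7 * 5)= 18245 /57122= 0.32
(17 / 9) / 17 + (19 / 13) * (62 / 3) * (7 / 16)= 13.33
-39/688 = -0.06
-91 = -91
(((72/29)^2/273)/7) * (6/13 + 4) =3456/240149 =0.01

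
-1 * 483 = -483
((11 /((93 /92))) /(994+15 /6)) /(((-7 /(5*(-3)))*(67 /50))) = 0.02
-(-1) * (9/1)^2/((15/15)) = 81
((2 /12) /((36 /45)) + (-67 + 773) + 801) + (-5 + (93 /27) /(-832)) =11248505 /7488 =1502.20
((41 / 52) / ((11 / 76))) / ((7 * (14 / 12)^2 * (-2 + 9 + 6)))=28044 / 637637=0.04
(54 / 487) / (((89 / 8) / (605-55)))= 237600 / 43343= 5.48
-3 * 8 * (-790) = 18960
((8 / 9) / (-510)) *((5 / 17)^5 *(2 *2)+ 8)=-5053936 / 362063535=-0.01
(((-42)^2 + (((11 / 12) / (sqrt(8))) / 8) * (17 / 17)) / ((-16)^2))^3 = 7570831050035 * sqrt(2) / 474989023199232 + 11241537029499 / 34359738368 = 327.19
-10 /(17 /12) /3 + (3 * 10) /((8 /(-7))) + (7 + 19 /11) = -14867 /748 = -19.88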